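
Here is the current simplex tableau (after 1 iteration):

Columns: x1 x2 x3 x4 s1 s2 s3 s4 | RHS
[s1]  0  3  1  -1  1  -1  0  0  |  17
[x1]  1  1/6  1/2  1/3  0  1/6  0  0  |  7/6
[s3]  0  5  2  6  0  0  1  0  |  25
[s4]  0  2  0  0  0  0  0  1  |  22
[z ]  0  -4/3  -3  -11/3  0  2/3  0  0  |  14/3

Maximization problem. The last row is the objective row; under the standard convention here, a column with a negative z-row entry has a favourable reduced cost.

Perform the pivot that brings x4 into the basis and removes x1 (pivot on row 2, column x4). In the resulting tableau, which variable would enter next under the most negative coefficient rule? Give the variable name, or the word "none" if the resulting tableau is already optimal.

Pivot element 1/3. New z-row = old z-row − (-11/3)·(row 2/(1/3)).
Updated z-row coefficients: x1: 11, x2: 1/2, x3: 5/2, x4: 0, s1: 0, s2: 5/2, s3: 0, s4: 0.
No coefficient is strictly negative; the tableau after this pivot is optimal.

none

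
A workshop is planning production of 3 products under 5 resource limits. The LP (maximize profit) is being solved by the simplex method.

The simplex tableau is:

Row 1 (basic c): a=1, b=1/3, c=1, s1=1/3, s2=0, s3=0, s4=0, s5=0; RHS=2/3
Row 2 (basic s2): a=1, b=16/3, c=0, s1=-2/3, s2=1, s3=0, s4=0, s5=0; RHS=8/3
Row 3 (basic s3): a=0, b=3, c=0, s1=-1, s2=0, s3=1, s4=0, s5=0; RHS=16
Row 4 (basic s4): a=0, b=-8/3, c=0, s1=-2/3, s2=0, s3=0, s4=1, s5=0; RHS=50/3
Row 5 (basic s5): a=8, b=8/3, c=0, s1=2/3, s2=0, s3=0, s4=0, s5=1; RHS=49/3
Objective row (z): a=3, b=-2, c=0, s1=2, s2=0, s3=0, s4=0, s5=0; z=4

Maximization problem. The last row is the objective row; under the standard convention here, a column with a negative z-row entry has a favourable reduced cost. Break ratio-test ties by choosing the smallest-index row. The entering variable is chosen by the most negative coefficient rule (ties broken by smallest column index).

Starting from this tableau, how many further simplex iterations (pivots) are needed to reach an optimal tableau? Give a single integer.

1

pivot: b in, s2 out → z = 5
No improving column remains; optimal.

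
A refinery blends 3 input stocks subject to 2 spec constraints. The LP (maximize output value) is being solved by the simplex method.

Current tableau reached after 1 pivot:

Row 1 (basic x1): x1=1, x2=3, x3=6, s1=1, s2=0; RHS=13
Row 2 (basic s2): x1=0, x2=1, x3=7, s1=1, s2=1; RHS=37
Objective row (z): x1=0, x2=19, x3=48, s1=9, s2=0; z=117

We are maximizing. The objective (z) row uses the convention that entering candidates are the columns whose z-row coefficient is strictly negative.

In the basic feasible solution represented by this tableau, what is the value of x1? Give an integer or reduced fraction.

13

x1 is basic (row 1); its value is the RHS of that row: 13.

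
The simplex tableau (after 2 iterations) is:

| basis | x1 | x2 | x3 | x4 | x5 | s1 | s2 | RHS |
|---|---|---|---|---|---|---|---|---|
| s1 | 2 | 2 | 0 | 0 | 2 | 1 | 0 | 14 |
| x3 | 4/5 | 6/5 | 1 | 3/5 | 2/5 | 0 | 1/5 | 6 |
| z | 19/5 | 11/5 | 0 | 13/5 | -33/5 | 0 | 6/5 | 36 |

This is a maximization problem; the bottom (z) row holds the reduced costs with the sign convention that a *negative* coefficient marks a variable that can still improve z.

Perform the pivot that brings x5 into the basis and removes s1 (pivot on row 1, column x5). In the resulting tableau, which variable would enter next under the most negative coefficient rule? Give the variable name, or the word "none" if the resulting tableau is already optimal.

Pivot element 2. New z-row = old z-row − (-33/5)·(row 1/2).
Updated z-row coefficients: x1: 52/5, x2: 44/5, x3: 0, x4: 13/5, x5: 0, s1: 33/10, s2: 6/5.
No coefficient is strictly negative; the tableau after this pivot is optimal.

none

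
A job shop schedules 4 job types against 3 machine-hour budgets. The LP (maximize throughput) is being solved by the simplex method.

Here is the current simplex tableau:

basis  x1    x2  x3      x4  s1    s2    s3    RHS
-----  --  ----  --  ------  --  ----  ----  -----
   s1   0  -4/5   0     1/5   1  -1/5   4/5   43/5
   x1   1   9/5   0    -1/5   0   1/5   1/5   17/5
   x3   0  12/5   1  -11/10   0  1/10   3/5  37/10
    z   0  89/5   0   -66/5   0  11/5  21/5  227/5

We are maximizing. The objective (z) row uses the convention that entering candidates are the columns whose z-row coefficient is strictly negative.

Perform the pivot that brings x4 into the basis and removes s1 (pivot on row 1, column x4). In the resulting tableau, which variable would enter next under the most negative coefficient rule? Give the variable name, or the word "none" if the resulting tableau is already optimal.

x2

Pivot element 1/5. New z-row = old z-row − (-66/5)·(row 1/(1/5)).
Updated z-row coefficients: x1: 0, x2: -35, x3: 0, x4: 0, s1: 66, s2: -11, s3: 57.
The most negative is -35 in column x2, so x2 would enter next.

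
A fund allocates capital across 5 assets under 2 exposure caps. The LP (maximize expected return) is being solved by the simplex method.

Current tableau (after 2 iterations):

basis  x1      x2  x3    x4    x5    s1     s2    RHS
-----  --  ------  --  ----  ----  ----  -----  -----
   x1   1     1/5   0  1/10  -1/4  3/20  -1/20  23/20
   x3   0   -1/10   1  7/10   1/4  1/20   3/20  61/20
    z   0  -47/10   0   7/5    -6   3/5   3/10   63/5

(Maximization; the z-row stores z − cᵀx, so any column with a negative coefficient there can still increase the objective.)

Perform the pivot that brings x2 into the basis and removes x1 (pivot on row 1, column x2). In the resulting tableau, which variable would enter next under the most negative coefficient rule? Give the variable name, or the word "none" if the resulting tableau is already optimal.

x5

Pivot element 1/5. New z-row = old z-row − (-47/10)·(row 1/(1/5)).
Updated z-row coefficients: x1: 47/2, x2: 0, x3: 0, x4: 15/4, x5: -95/8, s1: 33/8, s2: -7/8.
The most negative is -95/8 in column x5, so x5 would enter next.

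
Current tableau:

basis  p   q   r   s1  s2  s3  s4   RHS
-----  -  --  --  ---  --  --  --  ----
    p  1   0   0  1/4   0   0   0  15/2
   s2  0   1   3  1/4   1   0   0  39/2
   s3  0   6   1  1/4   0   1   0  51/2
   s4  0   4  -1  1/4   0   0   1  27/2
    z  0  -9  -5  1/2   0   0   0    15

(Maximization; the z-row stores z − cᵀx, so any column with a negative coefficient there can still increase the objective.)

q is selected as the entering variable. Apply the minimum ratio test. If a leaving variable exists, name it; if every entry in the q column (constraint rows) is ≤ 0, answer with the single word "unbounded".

Ratios: row 1 (p): entry 0 ≤ 0, skip; row 2 (s2): (39/2)/1 = 39/2; row 3 (s3): (51/2)/6 = 17/4; row 4 (s4): (27/2)/4 = 27/8.
Minimum ratio is in the s4 row, so s4 leaves.

s4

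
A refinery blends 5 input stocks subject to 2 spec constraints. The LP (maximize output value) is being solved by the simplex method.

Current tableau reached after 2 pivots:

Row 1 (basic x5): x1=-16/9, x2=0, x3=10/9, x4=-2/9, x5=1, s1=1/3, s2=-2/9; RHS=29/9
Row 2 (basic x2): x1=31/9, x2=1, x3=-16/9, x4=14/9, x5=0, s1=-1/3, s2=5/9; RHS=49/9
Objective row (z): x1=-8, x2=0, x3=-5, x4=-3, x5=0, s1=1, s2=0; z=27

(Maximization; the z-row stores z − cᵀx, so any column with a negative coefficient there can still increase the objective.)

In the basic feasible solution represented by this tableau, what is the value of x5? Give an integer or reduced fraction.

x5 is basic (row 1); its value is the RHS of that row: 29/9.

29/9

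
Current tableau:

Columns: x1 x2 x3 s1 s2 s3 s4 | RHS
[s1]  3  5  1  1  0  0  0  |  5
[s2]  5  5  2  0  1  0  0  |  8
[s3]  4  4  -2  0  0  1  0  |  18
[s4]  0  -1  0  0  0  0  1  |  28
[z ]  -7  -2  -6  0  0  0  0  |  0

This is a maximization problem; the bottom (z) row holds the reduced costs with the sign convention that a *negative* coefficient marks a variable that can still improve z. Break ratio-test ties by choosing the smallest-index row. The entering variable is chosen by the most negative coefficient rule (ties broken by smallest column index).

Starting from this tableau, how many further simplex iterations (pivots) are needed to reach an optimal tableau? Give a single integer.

2

pivot: x1 in, s2 out → z = 56/5
pivot: x3 in, x1 out → z = 24
No improving column remains; optimal.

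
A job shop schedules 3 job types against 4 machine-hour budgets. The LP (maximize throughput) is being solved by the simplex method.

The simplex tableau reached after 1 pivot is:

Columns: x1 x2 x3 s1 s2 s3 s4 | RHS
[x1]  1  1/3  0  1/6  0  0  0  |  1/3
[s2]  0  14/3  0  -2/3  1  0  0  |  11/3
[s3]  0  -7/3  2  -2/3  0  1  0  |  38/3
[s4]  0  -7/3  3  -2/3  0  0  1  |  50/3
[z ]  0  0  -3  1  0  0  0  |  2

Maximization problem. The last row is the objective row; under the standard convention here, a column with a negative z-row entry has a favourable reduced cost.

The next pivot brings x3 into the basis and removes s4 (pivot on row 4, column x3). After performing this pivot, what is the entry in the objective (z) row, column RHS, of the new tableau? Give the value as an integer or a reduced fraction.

56/3

Pivot element is row 4, column x3: 3.
Normalize row 4: new (row 4, RHS) = (50/3)/3 = 50/9.
z-row ← z-row − (-3)·(new row 4): 2 − (-3)·(50/9) = 56/3.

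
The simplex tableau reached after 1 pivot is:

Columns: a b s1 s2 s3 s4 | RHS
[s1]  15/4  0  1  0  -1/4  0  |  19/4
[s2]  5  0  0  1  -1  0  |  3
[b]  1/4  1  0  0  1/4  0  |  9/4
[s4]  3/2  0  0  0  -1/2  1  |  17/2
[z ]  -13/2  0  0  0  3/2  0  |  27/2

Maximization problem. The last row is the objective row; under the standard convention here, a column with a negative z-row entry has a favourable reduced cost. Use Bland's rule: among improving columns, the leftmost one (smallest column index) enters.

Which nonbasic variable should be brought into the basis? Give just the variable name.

Objective-row coefficients: a: -13/2, b: 0, s1: 0, s2: 0, s3: 3/2, s4: 0.
Improving columns: a. Bland's rule picks the smallest column index → a.

a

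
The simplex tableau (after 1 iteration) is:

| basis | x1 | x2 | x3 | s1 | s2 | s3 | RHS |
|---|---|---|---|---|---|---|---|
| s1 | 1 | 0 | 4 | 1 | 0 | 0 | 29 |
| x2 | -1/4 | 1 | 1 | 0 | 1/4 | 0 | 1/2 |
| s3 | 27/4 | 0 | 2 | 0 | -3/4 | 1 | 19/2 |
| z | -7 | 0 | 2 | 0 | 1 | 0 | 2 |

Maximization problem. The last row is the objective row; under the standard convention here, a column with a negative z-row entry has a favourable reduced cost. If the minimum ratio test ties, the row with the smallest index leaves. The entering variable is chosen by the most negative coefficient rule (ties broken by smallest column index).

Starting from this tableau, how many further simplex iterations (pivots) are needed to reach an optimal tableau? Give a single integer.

pivot: x1 in, s3 out → z = 320/27
No improving column remains; optimal.

1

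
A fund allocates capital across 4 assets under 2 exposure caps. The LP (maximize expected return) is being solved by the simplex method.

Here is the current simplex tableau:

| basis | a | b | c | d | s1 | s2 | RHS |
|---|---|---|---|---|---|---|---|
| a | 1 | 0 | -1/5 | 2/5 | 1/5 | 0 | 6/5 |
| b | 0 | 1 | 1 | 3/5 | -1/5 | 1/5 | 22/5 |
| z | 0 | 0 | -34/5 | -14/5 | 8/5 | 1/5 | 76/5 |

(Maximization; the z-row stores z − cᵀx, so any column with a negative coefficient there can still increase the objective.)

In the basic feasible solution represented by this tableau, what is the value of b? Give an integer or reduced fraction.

22/5

b is basic (row 2); its value is the RHS of that row: 22/5.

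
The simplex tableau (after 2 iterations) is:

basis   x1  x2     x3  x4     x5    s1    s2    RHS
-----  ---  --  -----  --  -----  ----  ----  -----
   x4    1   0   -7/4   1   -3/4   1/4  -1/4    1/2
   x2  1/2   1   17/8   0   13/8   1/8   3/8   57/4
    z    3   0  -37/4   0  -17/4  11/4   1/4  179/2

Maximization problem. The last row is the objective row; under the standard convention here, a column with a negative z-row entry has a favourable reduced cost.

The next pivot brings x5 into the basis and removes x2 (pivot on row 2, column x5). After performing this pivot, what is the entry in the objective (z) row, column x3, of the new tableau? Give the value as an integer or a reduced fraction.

Pivot element is row 2, column x5: 13/8.
Normalize row 2: new (row 2, x3) = (17/8)/(13/8) = 17/13.
z-row ← z-row − (-17/4)·(new row 2): -37/4 − (-17/4)·(17/13) = -48/13.

-48/13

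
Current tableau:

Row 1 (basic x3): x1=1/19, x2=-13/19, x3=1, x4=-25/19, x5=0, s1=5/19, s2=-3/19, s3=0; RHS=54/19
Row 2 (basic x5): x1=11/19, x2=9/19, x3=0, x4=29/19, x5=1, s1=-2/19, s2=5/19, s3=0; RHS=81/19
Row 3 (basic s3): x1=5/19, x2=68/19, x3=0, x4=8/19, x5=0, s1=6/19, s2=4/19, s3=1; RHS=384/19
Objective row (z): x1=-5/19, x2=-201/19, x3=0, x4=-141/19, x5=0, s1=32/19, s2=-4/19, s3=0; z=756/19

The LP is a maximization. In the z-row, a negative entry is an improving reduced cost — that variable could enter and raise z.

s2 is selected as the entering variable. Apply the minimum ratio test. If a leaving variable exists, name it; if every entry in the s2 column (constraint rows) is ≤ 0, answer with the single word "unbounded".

x5

Ratios: row 1 (x3): entry -3/19 ≤ 0, skip; row 2 (x5): (81/19)/(5/19) = 81/5; row 3 (s3): (384/19)/(4/19) = 96.
Minimum ratio is in the x5 row, so x5 leaves.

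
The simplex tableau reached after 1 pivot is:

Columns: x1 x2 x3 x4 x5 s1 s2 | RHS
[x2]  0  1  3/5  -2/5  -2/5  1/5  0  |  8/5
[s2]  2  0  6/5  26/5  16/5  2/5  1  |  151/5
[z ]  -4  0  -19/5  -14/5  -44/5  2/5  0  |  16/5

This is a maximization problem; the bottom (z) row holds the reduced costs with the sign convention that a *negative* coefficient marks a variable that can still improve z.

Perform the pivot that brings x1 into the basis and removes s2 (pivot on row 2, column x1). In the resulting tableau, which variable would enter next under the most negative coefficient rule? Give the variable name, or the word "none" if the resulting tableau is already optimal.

x5

Pivot element 2. New z-row = old z-row − (-4)·(row 2/2).
Updated z-row coefficients: x1: 0, x2: 0, x3: -7/5, x4: 38/5, x5: -12/5, s1: 6/5, s2: 2.
The most negative is -12/5 in column x5, so x5 would enter next.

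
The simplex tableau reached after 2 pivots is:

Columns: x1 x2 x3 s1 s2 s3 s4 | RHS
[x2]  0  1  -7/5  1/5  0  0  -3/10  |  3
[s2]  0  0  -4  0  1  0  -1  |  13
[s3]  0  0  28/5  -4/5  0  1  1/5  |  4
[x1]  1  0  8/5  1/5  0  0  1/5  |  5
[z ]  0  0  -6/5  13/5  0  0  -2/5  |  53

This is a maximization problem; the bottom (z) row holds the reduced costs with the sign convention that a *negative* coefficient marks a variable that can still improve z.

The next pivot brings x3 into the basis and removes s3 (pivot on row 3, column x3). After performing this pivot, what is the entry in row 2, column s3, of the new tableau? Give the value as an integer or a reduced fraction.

5/7

Pivot element is row 3, column x3: 28/5.
Normalize row 3: new (row 3, s3) = 1/(28/5) = 5/28.
row 2 ← row 2 − (-4)·(new row 3): 0 − (-4)·(5/28) = 5/7.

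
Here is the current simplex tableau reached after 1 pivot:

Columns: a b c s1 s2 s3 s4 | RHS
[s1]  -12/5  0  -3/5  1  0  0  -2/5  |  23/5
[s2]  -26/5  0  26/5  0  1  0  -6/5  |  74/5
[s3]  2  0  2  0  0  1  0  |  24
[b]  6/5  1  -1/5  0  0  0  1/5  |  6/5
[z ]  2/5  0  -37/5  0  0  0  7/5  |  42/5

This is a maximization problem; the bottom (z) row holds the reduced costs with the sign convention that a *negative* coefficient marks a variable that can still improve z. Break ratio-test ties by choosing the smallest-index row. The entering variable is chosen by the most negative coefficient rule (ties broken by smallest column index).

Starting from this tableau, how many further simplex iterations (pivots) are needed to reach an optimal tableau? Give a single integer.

pivot: c in, s2 out → z = 383/13
pivot: a in, b out → z = 544/13
No improving column remains; optimal.

2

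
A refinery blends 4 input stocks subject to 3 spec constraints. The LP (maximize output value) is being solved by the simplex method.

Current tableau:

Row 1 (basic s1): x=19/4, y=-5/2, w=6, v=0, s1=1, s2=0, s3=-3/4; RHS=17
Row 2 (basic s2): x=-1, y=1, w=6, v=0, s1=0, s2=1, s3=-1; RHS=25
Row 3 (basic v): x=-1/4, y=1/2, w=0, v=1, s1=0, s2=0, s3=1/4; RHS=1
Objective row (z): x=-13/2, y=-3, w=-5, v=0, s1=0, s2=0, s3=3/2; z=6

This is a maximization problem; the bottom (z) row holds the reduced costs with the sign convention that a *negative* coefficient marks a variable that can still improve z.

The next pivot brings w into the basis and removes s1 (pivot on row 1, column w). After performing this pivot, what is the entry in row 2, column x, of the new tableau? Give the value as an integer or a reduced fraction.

Pivot element is row 1, column w: 6.
Normalize row 1: new (row 1, x) = (19/4)/6 = 19/24.
row 2 ← row 2 − 6·(new row 1): -1 − 6·(19/24) = -23/4.

-23/4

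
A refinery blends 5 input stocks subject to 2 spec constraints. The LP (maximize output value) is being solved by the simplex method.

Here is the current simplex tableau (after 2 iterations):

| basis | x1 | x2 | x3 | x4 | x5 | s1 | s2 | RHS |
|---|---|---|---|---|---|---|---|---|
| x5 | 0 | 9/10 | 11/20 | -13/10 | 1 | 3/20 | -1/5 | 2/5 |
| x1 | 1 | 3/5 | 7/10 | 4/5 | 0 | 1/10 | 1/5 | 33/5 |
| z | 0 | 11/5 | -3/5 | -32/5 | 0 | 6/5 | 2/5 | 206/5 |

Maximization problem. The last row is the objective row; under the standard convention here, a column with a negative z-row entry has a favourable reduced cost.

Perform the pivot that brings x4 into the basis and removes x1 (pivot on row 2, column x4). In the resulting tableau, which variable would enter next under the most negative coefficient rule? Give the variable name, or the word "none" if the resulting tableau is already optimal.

Pivot element 4/5. New z-row = old z-row − (-32/5)·(row 2/(4/5)).
Updated z-row coefficients: x1: 8, x2: 7, x3: 5, x4: 0, x5: 0, s1: 2, s2: 2.
No coefficient is strictly negative; the tableau after this pivot is optimal.

none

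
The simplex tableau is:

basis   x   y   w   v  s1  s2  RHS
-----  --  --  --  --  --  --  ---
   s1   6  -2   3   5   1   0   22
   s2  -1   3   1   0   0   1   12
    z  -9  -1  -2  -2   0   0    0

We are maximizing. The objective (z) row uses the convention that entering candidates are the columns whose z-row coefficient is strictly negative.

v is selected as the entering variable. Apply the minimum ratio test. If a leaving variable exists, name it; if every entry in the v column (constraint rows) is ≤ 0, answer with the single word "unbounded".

s1

Ratios: row 1 (s1): 22/5 = 22/5; row 2 (s2): entry 0 ≤ 0, skip.
Minimum ratio is in the s1 row, so s1 leaves.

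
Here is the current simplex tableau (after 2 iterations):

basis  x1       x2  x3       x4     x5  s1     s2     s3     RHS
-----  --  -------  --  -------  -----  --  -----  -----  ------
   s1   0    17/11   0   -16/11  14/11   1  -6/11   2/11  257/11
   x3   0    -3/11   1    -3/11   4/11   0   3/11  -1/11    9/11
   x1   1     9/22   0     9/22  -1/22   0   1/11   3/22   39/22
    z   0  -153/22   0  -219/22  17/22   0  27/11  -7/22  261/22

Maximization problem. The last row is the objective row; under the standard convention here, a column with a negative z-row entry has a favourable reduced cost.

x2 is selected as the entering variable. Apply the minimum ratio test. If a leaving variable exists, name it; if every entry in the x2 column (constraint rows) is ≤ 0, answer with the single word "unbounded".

Ratios: row 1 (s1): (257/11)/(17/11) = 257/17; row 2 (x3): entry -3/11 ≤ 0, skip; row 3 (x1): (39/22)/(9/22) = 13/3.
Minimum ratio is in the x1 row, so x1 leaves.

x1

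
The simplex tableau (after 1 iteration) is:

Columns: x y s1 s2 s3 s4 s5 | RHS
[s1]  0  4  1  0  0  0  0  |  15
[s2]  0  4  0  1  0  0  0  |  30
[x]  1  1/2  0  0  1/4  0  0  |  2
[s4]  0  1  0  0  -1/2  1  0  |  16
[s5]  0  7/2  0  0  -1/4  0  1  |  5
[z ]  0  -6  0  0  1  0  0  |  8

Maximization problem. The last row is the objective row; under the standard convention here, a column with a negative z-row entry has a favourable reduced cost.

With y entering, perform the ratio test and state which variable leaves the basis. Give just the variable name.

s5

Ratios: row 1 (s1): 15/4 = 15/4; row 2 (s2): 30/4 = 15/2; row 3 (x): 2/(1/2) = 4; row 4 (s4): 16/1 = 16; row 5 (s5): 5/(7/2) = 10/7.
Minimum ratio 10/7 is in the s5 row, so s5 leaves.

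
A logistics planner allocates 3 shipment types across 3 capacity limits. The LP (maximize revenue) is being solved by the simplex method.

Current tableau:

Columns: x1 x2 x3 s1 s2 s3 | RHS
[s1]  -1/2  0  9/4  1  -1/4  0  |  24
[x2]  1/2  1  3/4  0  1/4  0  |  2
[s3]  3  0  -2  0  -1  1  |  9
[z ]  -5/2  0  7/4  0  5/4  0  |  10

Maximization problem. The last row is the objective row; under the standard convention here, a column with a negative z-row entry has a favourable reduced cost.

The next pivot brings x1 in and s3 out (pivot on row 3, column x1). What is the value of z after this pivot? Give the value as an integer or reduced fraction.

Minimum ratio for x1: 9/3 = 3.
z changes by −(z-row coeff of x1)·ratio = −(-5/2)·3 = 15/2.
New z = 10 + (15/2) = 35/2.

35/2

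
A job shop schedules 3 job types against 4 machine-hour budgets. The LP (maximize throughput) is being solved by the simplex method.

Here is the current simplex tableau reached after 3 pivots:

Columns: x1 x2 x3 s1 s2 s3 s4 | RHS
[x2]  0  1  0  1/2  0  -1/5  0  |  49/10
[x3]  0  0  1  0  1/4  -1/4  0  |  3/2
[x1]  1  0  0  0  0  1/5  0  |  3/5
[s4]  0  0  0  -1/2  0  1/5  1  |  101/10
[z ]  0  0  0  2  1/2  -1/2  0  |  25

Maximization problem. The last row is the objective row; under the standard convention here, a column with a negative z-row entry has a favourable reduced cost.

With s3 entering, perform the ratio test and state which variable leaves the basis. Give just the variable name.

x1

Ratios: row 1 (x2): entry -1/5 ≤ 0, skip; row 2 (x3): entry -1/4 ≤ 0, skip; row 3 (x1): (3/5)/(1/5) = 3; row 4 (s4): (101/10)/(1/5) = 101/2.
Minimum ratio 3 is in the x1 row, so x1 leaves.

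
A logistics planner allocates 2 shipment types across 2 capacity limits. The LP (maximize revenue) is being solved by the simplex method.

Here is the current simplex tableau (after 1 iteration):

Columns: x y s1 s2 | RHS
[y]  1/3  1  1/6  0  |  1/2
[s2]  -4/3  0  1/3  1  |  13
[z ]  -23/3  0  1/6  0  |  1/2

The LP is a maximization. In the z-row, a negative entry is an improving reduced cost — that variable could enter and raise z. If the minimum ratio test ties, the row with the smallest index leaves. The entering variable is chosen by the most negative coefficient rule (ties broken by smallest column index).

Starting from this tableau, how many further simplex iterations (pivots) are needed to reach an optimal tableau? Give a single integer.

pivot: x in, y out → z = 12
No improving column remains; optimal.

1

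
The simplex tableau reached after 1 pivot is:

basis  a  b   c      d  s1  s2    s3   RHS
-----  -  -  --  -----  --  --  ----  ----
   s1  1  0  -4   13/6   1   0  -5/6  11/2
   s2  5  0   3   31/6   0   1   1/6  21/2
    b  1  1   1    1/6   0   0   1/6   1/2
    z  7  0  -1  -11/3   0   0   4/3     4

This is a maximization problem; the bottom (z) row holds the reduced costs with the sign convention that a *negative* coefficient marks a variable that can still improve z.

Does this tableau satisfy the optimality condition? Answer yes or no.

no

Column c has objective-row coefficient -1, which is negative; an improving pivot exists, so not yet optimal.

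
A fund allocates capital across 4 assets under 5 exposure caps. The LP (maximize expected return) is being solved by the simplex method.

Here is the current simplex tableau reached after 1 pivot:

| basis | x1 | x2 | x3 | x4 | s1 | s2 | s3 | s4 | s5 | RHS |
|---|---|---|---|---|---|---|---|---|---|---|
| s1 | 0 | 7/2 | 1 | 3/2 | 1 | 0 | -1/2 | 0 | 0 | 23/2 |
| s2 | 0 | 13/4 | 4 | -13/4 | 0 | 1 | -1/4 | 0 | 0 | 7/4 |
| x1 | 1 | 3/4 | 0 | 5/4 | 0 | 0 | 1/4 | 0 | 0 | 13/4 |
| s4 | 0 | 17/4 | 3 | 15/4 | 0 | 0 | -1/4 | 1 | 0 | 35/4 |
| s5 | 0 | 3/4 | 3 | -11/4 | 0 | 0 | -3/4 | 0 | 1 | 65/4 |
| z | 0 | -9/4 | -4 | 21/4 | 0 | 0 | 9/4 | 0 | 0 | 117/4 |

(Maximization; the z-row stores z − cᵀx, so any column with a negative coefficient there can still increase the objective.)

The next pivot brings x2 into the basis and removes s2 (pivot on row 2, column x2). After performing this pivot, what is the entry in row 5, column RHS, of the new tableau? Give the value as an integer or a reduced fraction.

206/13

Pivot element is row 2, column x2: 13/4.
Normalize row 2: new (row 2, RHS) = (7/4)/(13/4) = 7/13.
row 5 ← row 5 − (3/4)·(new row 2): 65/4 − (3/4)·(7/13) = 206/13.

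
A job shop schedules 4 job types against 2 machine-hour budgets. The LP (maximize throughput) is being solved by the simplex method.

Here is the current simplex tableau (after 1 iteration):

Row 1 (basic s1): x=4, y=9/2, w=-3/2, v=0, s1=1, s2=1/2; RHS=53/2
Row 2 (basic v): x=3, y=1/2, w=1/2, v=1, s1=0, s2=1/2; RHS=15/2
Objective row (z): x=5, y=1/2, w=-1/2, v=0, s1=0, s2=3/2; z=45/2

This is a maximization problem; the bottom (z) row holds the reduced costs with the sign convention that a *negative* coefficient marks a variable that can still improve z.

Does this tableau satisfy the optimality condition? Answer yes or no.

Column w has objective-row coefficient -1/2, which is negative; an improving pivot exists, so not yet optimal.

no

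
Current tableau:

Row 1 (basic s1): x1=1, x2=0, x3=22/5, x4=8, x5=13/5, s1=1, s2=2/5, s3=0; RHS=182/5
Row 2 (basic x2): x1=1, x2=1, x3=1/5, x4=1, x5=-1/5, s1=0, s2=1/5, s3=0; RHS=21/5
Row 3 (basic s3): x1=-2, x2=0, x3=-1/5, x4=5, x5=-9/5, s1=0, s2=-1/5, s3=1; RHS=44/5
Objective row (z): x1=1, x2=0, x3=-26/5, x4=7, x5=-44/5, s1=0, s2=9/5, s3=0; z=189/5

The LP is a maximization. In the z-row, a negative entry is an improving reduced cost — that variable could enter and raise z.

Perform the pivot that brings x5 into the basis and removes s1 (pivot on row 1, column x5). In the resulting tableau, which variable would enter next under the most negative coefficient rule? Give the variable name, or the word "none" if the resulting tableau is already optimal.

none

Pivot element 13/5. New z-row = old z-row − (-44/5)·(row 1/(13/5)).
Updated z-row coefficients: x1: 57/13, x2: 0, x3: 126/13, x4: 443/13, x5: 0, s1: 44/13, s2: 41/13, s3: 0.
No coefficient is strictly negative; the tableau after this pivot is optimal.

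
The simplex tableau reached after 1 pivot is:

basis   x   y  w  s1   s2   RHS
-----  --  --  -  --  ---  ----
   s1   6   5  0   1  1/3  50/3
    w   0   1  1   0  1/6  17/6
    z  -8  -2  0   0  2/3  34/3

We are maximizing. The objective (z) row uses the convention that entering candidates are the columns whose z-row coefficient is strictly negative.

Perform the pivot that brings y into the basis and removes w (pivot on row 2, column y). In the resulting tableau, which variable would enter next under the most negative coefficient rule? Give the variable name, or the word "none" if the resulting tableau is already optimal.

Pivot element 1. New z-row = old z-row − (-2)·(row 2/1).
Updated z-row coefficients: x: -8, y: 0, w: 2, s1: 0, s2: 1.
The most negative is -8 in column x, so x would enter next.

x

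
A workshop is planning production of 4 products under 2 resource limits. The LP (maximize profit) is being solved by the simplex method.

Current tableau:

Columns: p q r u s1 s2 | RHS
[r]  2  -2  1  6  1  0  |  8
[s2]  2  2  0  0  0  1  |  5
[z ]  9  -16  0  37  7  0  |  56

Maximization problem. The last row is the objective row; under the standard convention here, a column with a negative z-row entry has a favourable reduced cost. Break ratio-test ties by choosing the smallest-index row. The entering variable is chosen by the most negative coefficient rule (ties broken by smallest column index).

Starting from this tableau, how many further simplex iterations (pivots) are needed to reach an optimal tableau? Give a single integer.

1

pivot: q in, s2 out → z = 96
No improving column remains; optimal.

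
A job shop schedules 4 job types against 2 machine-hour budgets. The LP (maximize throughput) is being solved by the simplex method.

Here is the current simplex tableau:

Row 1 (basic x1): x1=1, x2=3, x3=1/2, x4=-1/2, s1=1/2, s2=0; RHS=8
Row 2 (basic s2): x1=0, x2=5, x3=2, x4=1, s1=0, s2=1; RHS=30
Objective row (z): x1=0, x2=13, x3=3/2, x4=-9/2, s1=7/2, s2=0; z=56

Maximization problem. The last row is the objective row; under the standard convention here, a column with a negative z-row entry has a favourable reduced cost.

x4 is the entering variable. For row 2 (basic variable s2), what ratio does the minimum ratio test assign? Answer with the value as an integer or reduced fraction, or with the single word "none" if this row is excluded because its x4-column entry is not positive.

Ratio = RHS / (x4 entry) = 30 / 1 = 30.

30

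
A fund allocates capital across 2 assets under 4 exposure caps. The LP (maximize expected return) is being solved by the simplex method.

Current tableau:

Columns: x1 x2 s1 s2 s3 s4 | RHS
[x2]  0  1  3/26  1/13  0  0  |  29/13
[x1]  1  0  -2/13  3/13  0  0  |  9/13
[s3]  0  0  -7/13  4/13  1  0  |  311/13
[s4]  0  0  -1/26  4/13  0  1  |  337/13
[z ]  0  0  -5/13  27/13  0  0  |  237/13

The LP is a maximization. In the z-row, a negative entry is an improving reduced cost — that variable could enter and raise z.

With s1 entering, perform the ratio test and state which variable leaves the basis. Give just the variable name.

x2

Ratios: row 1 (x2): (29/13)/(3/26) = 58/3; row 2 (x1): entry -2/13 ≤ 0, skip; row 3 (s3): entry -7/13 ≤ 0, skip; row 4 (s4): entry -1/26 ≤ 0, skip.
Minimum ratio 58/3 is in the x2 row, so x2 leaves.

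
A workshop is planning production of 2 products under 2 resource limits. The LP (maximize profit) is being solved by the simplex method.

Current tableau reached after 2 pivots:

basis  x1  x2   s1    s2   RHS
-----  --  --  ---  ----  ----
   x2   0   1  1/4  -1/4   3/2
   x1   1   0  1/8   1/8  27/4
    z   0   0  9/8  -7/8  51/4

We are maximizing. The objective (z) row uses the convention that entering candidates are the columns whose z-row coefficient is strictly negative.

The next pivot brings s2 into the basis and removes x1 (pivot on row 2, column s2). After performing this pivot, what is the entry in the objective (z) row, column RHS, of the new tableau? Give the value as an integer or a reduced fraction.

60

Pivot element is row 2, column s2: 1/8.
Normalize row 2: new (row 2, RHS) = (27/4)/(1/8) = 54.
z-row ← z-row − (-7/8)·(new row 2): 51/4 − (-7/8)·54 = 60.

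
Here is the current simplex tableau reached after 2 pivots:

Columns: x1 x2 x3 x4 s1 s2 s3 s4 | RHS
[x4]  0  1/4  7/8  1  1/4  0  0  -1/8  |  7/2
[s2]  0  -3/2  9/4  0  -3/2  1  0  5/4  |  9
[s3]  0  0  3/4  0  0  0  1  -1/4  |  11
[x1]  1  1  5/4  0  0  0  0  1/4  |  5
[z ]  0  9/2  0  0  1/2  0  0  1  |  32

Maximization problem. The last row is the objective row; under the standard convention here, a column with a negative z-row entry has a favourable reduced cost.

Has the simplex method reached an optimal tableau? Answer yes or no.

No objective-row coefficient is strictly negative, so no entering variable exists; the tableau is optimal.

yes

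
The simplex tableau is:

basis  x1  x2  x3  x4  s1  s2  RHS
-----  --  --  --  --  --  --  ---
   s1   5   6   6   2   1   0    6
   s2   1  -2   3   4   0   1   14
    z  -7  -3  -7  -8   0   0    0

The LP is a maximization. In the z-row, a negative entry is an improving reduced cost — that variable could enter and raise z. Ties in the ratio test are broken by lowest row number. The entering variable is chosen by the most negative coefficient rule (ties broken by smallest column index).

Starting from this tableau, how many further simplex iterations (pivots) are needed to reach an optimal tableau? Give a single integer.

1

pivot: x4 in, s1 out → z = 24
No improving column remains; optimal.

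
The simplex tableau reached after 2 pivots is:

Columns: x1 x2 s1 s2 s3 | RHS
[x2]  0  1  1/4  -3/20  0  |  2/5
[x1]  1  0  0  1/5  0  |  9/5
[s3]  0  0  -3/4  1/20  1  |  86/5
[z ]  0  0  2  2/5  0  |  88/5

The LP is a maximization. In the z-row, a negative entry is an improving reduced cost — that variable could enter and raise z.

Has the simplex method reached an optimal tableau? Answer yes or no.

No objective-row coefficient is strictly negative, so no entering variable exists; the tableau is optimal.

yes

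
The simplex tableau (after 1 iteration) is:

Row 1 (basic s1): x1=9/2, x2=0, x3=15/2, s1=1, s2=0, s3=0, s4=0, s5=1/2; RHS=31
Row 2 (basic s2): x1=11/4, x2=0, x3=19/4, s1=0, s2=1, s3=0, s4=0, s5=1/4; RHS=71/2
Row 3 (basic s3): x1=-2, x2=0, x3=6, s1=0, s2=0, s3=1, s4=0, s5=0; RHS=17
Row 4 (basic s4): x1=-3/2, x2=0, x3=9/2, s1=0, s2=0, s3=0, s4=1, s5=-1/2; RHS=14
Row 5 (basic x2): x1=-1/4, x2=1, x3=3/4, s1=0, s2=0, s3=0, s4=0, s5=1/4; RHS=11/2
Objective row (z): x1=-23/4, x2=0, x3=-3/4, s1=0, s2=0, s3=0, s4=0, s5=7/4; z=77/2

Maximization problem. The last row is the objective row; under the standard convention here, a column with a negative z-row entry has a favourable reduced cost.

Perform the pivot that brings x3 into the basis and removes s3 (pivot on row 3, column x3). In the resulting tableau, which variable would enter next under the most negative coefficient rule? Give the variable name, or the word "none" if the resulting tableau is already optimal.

x1

Pivot element 6. New z-row = old z-row − (-3/4)·(row 3/6).
Updated z-row coefficients: x1: -6, x2: 0, x3: 0, s1: 0, s2: 0, s3: 1/8, s4: 0, s5: 7/4.
The most negative is -6 in column x1, so x1 would enter next.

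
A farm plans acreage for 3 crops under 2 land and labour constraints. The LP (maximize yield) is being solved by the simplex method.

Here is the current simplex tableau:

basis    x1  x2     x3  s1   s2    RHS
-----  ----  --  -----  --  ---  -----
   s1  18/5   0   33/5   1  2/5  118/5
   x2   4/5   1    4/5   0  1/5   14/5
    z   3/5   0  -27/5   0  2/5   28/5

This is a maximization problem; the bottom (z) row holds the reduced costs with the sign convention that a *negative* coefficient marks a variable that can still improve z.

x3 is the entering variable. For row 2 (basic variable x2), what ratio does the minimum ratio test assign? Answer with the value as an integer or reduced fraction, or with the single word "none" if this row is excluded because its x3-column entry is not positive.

7/2

Ratio = RHS / (x3 entry) = (14/5) / (4/5) = 7/2.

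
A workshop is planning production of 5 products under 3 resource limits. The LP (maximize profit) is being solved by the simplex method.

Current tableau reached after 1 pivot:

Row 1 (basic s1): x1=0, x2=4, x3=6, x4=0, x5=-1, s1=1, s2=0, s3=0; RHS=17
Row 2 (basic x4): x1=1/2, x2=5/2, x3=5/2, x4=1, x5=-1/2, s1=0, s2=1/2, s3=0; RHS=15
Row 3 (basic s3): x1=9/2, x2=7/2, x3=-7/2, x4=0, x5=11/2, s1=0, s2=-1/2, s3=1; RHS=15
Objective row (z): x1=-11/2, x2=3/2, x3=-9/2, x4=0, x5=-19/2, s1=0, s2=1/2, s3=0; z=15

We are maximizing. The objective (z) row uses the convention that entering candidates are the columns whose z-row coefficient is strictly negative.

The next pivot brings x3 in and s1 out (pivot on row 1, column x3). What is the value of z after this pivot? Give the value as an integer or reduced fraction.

111/4

Minimum ratio for x3: 17/6 = 17/6.
z changes by −(z-row coeff of x3)·ratio = −(-9/2)·(17/6) = 51/4.
New z = 15 + (51/4) = 111/4.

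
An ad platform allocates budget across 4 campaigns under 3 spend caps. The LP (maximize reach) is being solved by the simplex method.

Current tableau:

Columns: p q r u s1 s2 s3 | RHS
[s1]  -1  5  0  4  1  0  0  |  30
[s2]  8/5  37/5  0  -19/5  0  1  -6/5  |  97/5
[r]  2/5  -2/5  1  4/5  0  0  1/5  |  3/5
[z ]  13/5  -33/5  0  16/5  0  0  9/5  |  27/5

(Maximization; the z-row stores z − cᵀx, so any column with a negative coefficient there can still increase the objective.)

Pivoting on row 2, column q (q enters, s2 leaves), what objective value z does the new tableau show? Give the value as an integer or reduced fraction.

840/37

Minimum ratio for q: (97/5)/(37/5) = 97/37.
z changes by −(z-row coeff of q)·ratio = −(-33/5)·(97/37) = 3201/185.
New z = 27/5 + (3201/185) = 840/37.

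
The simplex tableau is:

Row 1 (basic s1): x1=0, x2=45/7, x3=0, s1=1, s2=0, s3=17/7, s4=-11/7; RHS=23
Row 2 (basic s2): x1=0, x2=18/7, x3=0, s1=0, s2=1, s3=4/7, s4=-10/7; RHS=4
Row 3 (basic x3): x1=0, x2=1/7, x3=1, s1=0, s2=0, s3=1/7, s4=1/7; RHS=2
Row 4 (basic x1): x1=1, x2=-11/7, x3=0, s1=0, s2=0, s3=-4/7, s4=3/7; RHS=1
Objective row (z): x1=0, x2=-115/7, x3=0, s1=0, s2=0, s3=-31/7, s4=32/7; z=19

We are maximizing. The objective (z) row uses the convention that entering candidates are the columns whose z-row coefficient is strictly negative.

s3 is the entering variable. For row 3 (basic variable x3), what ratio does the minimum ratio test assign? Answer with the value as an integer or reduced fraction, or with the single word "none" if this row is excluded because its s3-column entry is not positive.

Ratio = RHS / (s3 entry) = 2 / (1/7) = 14.

14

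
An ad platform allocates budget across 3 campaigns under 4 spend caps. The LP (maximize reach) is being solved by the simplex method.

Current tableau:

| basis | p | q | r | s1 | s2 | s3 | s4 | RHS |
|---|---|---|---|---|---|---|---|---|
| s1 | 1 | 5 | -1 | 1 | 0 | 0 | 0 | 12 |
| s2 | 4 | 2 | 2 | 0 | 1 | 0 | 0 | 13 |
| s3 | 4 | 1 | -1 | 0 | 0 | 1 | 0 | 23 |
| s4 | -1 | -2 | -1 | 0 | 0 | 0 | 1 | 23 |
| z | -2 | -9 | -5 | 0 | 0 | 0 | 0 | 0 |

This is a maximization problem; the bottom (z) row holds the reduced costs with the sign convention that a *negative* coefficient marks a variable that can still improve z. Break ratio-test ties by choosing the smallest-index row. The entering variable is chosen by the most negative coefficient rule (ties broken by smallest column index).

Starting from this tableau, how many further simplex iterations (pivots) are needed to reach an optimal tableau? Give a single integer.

pivot: q in, s1 out → z = 108/5
pivot: r in, s2 out → z = 269/6
No improving column remains; optimal.

2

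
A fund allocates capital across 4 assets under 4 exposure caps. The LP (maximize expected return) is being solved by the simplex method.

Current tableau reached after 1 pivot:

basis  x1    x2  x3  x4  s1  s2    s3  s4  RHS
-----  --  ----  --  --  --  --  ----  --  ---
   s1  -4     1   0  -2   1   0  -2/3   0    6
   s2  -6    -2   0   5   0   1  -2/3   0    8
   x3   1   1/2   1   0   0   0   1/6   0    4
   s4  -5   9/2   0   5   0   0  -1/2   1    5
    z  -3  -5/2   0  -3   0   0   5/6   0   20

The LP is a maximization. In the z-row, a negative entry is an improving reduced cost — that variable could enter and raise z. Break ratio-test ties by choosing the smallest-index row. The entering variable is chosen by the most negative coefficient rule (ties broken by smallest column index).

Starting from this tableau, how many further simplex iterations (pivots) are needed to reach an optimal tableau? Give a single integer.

pivot: x1 in, x3 out → z = 32
pivot: x4 in, s4 out → z = 47
No improving column remains; optimal.

2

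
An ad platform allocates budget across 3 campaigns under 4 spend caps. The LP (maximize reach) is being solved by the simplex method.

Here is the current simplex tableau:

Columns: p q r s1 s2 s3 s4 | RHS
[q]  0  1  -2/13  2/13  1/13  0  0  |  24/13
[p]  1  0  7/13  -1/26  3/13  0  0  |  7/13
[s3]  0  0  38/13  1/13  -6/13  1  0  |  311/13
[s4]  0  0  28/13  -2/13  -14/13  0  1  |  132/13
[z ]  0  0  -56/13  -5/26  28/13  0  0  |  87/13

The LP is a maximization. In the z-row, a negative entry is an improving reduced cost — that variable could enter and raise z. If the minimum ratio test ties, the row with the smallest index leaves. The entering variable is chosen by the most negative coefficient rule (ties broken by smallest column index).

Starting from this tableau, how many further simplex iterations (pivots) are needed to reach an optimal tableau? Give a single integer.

2

pivot: r in, p out → z = 11
pivot: s1 in, q out → z = 18
No improving column remains; optimal.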